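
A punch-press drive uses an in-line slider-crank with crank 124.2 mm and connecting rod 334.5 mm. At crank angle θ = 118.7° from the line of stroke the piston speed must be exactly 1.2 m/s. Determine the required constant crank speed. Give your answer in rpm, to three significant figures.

130

For an in-line slider-crank, |v_piston| = rω|sinθ|·[1 + r cosθ/√(L² − r² sin²θ)].
With r = 0.1242 m, L = 0.3345 m, θ = 118.7°: the bracketed kinematic factor |dx/dθ| = 0.088396 m.
ω = v/|dx/dθ| = 1.2/0.088396 = 13.575 rad/s.
N = 60ω/(2π) = 129.63 rpm.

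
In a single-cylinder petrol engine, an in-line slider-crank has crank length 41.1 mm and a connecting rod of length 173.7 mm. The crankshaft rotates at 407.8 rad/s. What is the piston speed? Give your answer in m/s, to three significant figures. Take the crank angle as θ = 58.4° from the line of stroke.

16.1

ω = 407.8 rad/s
For an in-line slider-crank, x = r cosθ + √(L² − r² sin²θ), so v = −rω sinθ·[1 + r cosθ/√(L² − r² sin²θ)].
With r = 0.0411 m, L = 0.1737 m, θ = 58.4°: √(L² − r² sin²θ) = 0.17014 m.
v = −0.0411·407.8·0.85173·[1 + 0.0411·0.52399/0.17014] = -16.082 m/s.
|v| = 16.082 m/s.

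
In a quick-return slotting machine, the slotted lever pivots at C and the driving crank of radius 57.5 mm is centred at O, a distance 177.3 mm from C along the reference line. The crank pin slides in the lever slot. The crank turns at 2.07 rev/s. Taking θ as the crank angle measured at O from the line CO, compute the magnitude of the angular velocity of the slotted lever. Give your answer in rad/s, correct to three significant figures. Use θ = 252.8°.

ω = 13.01 rad/s (from 2.07 rev/s).
Crank pin A relative to C: A = (d + r cosθ, r sinθ); lever angle φ = atan2(r sinθ, d + r cosθ).
Differentiating tanφ: φ̇ = rω(d cosθ + r)/(d² + r² + 2dr cosθ).
d² + r² + 2dr cosθ = |CA|² = 0.0287122 m²;  d cosθ + r = +0.005071 m.
|ω_lever| = |0.0575·13.01·+0.005071| / 0.0287122 = 0.13208 rad/s.

0.132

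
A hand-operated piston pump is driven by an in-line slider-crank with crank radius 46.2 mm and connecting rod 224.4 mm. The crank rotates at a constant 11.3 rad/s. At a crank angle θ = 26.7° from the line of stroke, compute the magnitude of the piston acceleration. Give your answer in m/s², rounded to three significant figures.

ω = 11.3 rad/s
x(θ) = r cosθ + √(L² − r² sin²θ); with ω constant, a = ω²·d²x/dθ².
d²x/dθ² = −r cosθ − r²(cos2θ)/√u − r⁴ sin²2θ/(4u^{3/2}),  u = L² − r² sin²θ = 0.0499244 m².
Substituting r = 0.0462 m, L = 0.2244 m, θ = 26.7°: d²x/dθ² = -0.047035 m.
a = ω²·d²x/dθ² = (11.3)²·(-0.047035) = -6.0059 m/s²;  |a| = 6.0059 m/s².

6.01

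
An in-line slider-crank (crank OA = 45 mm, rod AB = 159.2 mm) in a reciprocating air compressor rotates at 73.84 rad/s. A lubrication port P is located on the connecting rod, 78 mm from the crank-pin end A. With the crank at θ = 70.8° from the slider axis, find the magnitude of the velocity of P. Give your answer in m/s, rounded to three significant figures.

3.33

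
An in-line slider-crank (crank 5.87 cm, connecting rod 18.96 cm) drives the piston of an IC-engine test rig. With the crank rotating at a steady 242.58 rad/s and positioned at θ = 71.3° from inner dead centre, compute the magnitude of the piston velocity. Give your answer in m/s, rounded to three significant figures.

ω = 242.6 rad/s
For an in-line slider-crank, x = r cosθ + √(L² − r² sin²θ), so v = −rω sinθ·[1 + r cosθ/√(L² − r² sin²θ)].
With r = 0.0587 m, L = 0.1896 m, θ = 71.3°: √(L² − r² sin²θ) = 0.18126 m.
v = −0.0587·242.6·0.94721·[1 + 0.0587·0.32061/0.18126] = -14.888 m/s.
|v| = 14.888 m/s.

14.9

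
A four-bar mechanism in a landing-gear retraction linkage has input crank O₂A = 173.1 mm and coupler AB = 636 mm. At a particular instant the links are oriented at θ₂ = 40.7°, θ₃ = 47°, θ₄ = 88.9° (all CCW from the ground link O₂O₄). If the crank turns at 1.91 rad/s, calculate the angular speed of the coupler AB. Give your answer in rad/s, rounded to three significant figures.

ω₂ = 1.91 rad/s
Differentiating the loop-closure r₂e^{iθ₂}+r₃e^{iθ₃}=r₁+r₄e^{iθ₄} gives r₂ω₂e^{iθ₂}+r₃ω₃e^{iθ₃}=r₄ω₄e^{iθ₄}.
Eliminating the other unknown: ω₃ = r₂ω₂ sin(θ₄−θ₂) / [r₃ sin(θ₃−θ₄)].
Numerator sine = +0.74548; denominator sine = -0.66783.
Result = 0.1731·1.91·(+0.74548) / (0.636·(-0.66783)) = -0.58028 rad/s; magnitude 0.58028 rad/s.

0.580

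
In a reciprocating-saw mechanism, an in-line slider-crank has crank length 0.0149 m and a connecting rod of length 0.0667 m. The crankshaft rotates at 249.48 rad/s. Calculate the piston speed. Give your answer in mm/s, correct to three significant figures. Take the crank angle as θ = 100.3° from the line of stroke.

ω = 249.5 rad/s
For an in-line slider-crank, x = r cosθ + √(L² − r² sin²θ), so v = −rω sinθ·[1 + r cosθ/√(L² − r² sin²θ)].
With r = 0.0149 m, L = 0.0667 m, θ = 100.3°: √(L² − r² sin²θ) = 0.065069 m.
v = −0.0149·249.5·0.98389·[1 + 0.0149·-0.17880/0.065069] = -3.5076 m/s.
|v| = 3.5076 m/s = 3507.6 mm/s.

3510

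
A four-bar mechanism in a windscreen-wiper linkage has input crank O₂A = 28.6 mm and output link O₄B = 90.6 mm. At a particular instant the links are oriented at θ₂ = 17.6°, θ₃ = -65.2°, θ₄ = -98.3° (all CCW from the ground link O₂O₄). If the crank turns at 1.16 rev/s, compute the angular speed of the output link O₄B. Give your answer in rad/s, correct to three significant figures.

4.18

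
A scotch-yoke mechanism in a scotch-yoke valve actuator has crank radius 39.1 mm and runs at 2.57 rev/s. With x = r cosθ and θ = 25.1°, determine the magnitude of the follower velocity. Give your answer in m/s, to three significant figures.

0.268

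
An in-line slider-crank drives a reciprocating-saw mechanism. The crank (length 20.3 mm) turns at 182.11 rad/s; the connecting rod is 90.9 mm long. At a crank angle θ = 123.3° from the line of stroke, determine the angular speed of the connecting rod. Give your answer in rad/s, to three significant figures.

ω = 182.1 rad/s
The rod makes angle φ with the slider axis where L sinφ = r sinθ; differentiating, L cosφ·φ̇ = r ω cosθ.
L cosφ = √(L² − r² sin²θ) = 0.089302 m.
|ω_rod| = r ω |cosθ| / √(L² − r² sin²θ) = 0.0203·182.1·0.54902/0.089302 = 22.728 rad/s.

22.7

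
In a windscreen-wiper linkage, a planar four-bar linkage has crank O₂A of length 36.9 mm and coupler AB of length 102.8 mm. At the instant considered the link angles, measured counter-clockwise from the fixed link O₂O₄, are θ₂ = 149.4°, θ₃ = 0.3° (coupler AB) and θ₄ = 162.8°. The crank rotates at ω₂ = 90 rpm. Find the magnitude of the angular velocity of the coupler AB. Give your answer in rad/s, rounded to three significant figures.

2.61

ω₂ = 9.425 rad/s (from 90 rpm).
Differentiating the loop-closure r₂e^{iθ₂}+r₃e^{iθ₃}=r₁+r₄e^{iθ₄} gives r₂ω₂e^{iθ₂}+r₃ω₃e^{iθ₃}=r₄ω₄e^{iθ₄}.
Eliminating the other unknown: ω₃ = r₂ω₂ sin(θ₄−θ₂) / [r₃ sin(θ₃−θ₄)].
Numerator sine = +0.23175; denominator sine = -0.30071.
Result = 0.0369·9.425·(+0.23175) / (0.1028·(-0.30071)) = -2.6072 rad/s; magnitude 2.6072 rad/s.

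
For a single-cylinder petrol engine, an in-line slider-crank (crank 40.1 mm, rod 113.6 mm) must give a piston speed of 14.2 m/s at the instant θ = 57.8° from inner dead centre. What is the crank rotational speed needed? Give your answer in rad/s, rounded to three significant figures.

For an in-line slider-crank, |v_piston| = rω|sinθ|·[1 + r cosθ/√(L² − r² sin²θ)].
With r = 0.0401 m, L = 0.1136 m, θ = 57.8°: the bracketed kinematic factor |dx/dθ| = 0.04062 m.
ω = v/|dx/dθ| = 14.2/0.04062 = 349.58 rad/s.

350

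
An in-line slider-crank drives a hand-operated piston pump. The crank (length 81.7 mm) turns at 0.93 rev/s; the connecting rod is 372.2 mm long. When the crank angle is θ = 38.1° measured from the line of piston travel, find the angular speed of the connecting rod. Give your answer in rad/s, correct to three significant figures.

1.02

ω = 5.843 rad/s (converted from 0.93 rev/s).
The rod makes angle φ with the slider axis where L sinφ = r sinθ; differentiating, L cosφ·φ̇ = r ω cosθ.
L cosφ = √(L² − r² sin²θ) = 0.36877 m.
|ω_rod| = r ω |cosθ| / √(L² − r² sin²θ) = 0.0817·5.843·0.78694/0.36877 = 1.0188 rad/s.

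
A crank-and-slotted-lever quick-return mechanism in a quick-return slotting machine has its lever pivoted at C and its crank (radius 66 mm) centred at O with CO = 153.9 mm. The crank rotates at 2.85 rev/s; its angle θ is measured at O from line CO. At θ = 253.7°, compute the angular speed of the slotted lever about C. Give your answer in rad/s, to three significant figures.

ω = 17.91 rad/s (from 2.85 rev/s).
Crank pin A relative to C: A = (d + r cosθ, r sinθ); lever angle φ = atan2(r sinθ, d + r cosθ).
Differentiating tanφ: φ̇ = rω(d cosθ + r)/(d² + r² + 2dr cosθ).
d² + r² + 2dr cosθ = |CA|² = 0.0223395 m²;  d cosθ + r = +0.022805 m.
|ω_lever| = |0.066·17.91·+0.022805| / 0.0223395 = 1.2065 rad/s.

1.21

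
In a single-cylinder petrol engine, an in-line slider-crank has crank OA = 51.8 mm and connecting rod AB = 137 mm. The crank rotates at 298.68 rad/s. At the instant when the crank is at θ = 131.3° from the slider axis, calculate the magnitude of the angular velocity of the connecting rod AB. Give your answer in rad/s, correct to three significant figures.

ω = 298.7 rad/s
The rod makes angle φ with the slider axis where L sinφ = r sinθ; differentiating, L cosφ·φ̇ = r ω cosθ.
L cosφ = √(L² − r² sin²θ) = 0.13136 m.
|ω_rod| = r ω |cosθ| / √(L² − r² sin²θ) = 0.0518·298.7·0.66000/0.13136 = 77.737 rad/s.

77.7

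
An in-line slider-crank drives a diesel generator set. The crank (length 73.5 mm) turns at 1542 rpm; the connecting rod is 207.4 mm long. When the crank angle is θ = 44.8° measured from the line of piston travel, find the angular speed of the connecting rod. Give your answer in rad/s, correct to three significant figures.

ω = 161.5 rad/s (converted from 1542 rpm).
The rod makes angle φ with the slider axis where L sinφ = r sinθ; differentiating, L cosφ·φ̇ = r ω cosθ.
L cosφ = √(L² − r² sin²θ) = 0.20083 m.
|ω_rod| = r ω |cosθ| / √(L² − r² sin²θ) = 0.0735·161.5·0.70957/0.20083 = 41.934 rad/s.

41.9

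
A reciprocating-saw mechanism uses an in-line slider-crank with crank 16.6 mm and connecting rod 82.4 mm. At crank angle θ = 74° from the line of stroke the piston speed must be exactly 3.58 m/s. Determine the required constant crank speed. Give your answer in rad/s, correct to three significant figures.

212

For an in-line slider-crank, |v_piston| = rω|sinθ|·[1 + r cosθ/√(L² − r² sin²θ)].
With r = 0.0166 m, L = 0.0824 m, θ = 74°: the bracketed kinematic factor |dx/dθ| = 0.01686 m.
ω = v/|dx/dθ| = 3.58/0.01686 = 212.34 rad/s.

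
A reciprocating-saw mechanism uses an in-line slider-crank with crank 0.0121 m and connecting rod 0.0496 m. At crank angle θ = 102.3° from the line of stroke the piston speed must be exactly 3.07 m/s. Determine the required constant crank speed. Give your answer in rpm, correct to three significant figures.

For an in-line slider-crank, |v_piston| = rω|sinθ|·[1 + r cosθ/√(L² − r² sin²θ)].
With r = 0.0121 m, L = 0.0496 m, θ = 102.3°: the bracketed kinematic factor |dx/dθ| = 0.01119 m.
ω = v/|dx/dθ| = 3.07/0.01119 = 274.36 rad/s.
N = 60ω/(2π) = 2620 rpm.

2620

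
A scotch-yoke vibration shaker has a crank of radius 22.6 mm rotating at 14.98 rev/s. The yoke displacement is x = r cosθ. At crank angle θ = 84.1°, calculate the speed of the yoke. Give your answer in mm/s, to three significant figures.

ω = 94.12 rad/s (from 14.98 rev/s).
x = r cosθ ⇒ ẋ = −rω sinθ.
|v| = rω|sinθ| = 0.0226·94.12·|sin 84.1°| = 2.1159 m/s = 2115.9 mm/s.

2120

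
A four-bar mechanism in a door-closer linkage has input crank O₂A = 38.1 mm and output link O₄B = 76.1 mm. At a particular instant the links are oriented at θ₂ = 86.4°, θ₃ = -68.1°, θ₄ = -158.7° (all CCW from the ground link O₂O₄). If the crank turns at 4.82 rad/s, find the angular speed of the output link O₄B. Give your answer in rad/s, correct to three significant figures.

ω₂ = 4.82 rad/s
Differentiating the loop-closure r₂e^{iθ₂}+r₃e^{iθ₃}=r₁+r₄e^{iθ₄} gives r₂ω₂e^{iθ₂}+r₃ω₃e^{iθ₃}=r₄ω₄e^{iθ₄}.
Eliminating the other unknown: ω₄ = r₂ω₂ sin(θ₂−θ₃) / [r₄ sin(θ₄−θ₃)].
Numerator sine = +0.43051; denominator sine = -0.99995.
Result = 0.0381·4.82·(+0.43051) / (0.0761·(-0.99995)) = -1.039 rad/s; magnitude 1.039 rad/s.

1.04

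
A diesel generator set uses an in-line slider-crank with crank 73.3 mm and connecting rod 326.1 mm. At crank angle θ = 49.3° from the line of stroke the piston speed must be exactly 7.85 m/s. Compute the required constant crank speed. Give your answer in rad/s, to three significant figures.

123

For an in-line slider-crank, |v_piston| = rω|sinθ|·[1 + r cosθ/√(L² − r² sin²θ)].
With r = 0.0733 m, L = 0.3261 m, θ = 49.3°: the bracketed kinematic factor |dx/dθ| = 0.063838 m.
ω = v/|dx/dθ| = 7.85/0.063838 = 122.97 rad/s.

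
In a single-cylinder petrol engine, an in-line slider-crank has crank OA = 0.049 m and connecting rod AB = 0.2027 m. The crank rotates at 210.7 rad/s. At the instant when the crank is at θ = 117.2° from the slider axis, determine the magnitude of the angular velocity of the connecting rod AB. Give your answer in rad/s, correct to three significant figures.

ω = 210.7 rad/s
The rod makes angle φ with the slider axis where L sinφ = r sinθ; differentiating, L cosφ·φ̇ = r ω cosθ.
L cosφ = √(L² − r² sin²θ) = 0.19796 m.
|ω_rod| = r ω |cosθ| / √(L² − r² sin²θ) = 0.049·210.7·0.45710/0.19796 = 23.839 rad/s.

23.8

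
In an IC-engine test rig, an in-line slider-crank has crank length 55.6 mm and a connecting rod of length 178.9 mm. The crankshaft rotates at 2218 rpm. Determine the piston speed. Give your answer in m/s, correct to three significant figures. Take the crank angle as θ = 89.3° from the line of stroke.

13.0

ω = 2π·2218/60 = 232.3 rad/s
For an in-line slider-crank, x = r cosθ + √(L² − r² sin²θ), so v = −rω sinθ·[1 + r cosθ/√(L² − r² sin²θ)].
With r = 0.0556 m, L = 0.1789 m, θ = 89.3°: √(L² − r² sin²θ) = 0.17004 m.
v = −0.0556·232.3·0.99993·[1 + 0.0556·0.01222/0.17004] = -12.965 m/s.
|v| = 12.965 m/s.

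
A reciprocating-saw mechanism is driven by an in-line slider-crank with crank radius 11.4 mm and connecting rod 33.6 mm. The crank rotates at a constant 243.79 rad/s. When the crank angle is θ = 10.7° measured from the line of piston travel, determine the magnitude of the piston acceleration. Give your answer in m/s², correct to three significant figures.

881

ω = 243.8 rad/s
x(θ) = r cosθ + √(L² − r² sin²θ); with ω constant, a = ω²·d²x/dθ².
d²x/dθ² = −r cosθ − r²(cos2θ)/√u − r⁴ sin²2θ/(4u^{3/2}),  u = L² − r² sin²θ = 0.00112448 m².
Substituting r = 0.0114 m, L = 0.0336 m, θ = 10.7°: d²x/dθ² = -0.014825 m.
a = ω²·d²x/dθ² = (243.8)²·(-0.014825) = -881.11 m/s²;  |a| = 881.11 m/s².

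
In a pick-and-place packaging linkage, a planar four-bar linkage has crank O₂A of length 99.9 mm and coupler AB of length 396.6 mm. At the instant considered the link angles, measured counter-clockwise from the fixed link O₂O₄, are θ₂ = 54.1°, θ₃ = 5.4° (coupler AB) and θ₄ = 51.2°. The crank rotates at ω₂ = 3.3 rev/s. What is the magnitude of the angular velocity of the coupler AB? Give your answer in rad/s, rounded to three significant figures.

0.369

ω₂ = 20.73 rad/s (from 3.3 rev/s).
Differentiating the loop-closure r₂e^{iθ₂}+r₃e^{iθ₃}=r₁+r₄e^{iθ₄} gives r₂ω₂e^{iθ₂}+r₃ω₃e^{iθ₃}=r₄ω₄e^{iθ₄}.
Eliminating the other unknown: ω₃ = r₂ω₂ sin(θ₄−θ₂) / [r₃ sin(θ₃−θ₄)].
Numerator sine = -0.05059; denominator sine = -0.71691.
Result = 0.0999·20.73·(-0.05059) / (0.3966·(-0.71691)) = +0.36858 rad/s; magnitude 0.36858 rad/s.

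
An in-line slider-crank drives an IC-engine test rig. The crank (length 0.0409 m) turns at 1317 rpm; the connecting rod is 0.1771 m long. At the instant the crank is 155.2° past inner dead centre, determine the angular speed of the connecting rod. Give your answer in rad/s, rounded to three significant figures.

ω = 137.9 rad/s (converted from 1317 rpm).
The rod makes angle φ with the slider axis where L sinφ = r sinθ; differentiating, L cosφ·φ̇ = r ω cosθ.
L cosφ = √(L² − r² sin²θ) = 0.17627 m.
|ω_rod| = r ω |cosθ| / √(L² − r² sin²θ) = 0.0409·137.9·0.90778/0.17627 = 29.05 rad/s.

29.0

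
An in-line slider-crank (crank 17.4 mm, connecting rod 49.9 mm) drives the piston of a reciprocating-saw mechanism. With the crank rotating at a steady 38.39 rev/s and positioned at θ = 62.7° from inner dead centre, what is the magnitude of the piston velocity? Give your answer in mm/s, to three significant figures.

ω = 2π·38.4 = 241.2 rad/s
For an in-line slider-crank, x = r cosθ + √(L² − r² sin²θ), so v = −rω sinθ·[1 + r cosθ/√(L² − r² sin²θ)].
With r = 0.0174 m, L = 0.0499 m, θ = 62.7°: √(L² − r² sin²θ) = 0.047444 m.
v = −0.0174·241.2·0.88862·[1 + 0.0174·0.45865/0.047444] = -4.3569 m/s.
|v| = 4.3569 m/s = 4356.9 mm/s.

4360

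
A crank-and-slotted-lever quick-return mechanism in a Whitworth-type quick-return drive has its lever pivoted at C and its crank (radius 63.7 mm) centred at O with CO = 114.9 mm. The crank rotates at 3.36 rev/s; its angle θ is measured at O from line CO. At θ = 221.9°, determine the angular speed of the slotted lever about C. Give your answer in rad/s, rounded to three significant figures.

4.61

ω = 21.11 rad/s (from 3.36 rev/s).
Crank pin A relative to C: A = (d + r cosθ, r sinθ); lever angle φ = atan2(r sinθ, d + r cosθ).
Differentiating tanφ: φ̇ = rω(d cosθ + r)/(d² + r² + 2dr cosθ).
d² + r² + 2dr cosθ = |CA|² = 0.00636427 m²;  d cosθ + r = -0.021821 m.
|ω_lever| = |0.0637·21.11·-0.021821| / 0.00636427 = 4.611 rad/s.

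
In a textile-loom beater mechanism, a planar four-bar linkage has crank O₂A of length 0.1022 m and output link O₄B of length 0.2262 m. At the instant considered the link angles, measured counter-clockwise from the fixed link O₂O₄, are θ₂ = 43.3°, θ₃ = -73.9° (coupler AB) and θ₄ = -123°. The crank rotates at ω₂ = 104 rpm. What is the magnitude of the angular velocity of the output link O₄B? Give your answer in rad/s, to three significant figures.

ω₂ = 10.89 rad/s (from 104 rpm).
Differentiating the loop-closure r₂e^{iθ₂}+r₃e^{iθ₃}=r₁+r₄e^{iθ₄} gives r₂ω₂e^{iθ₂}+r₃ω₃e^{iθ₃}=r₄ω₄e^{iθ₄}.
Eliminating the other unknown: ω₄ = r₂ω₂ sin(θ₂−θ₃) / [r₄ sin(θ₄−θ₃)].
Numerator sine = +0.88942; denominator sine = -0.75585.
Result = 0.1022·10.89·(+0.88942) / (0.2262·(-0.75585)) = -5.7901 rad/s; magnitude 5.7901 rad/s.

5.79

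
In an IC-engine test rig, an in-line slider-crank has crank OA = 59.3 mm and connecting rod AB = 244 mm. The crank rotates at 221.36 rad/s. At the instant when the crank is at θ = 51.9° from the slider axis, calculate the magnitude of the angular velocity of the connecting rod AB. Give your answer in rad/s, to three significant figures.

ω = 221.4 rad/s
The rod makes angle φ with the slider axis where L sinφ = r sinθ; differentiating, L cosφ·φ̇ = r ω cosθ.
L cosφ = √(L² − r² sin²θ) = 0.2395 m.
|ω_rod| = r ω |cosθ| / √(L² − r² sin²θ) = 0.0593·221.4·0.61704/0.2395 = 33.819 rad/s.

33.8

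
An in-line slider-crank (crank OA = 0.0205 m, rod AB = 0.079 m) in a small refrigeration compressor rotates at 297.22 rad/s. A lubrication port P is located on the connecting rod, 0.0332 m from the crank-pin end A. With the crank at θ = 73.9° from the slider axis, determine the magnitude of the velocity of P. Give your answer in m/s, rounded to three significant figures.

6.12

ω = 297.2 rad/s.  Crank-pin speed |V_A| = rω = 6.093 m/s, perpendicular to OA.
Rod angle: sinφ = −(r/L) sinθ ⇒ φ = -14.437°; ω_rod = −rω cosθ/√(L²−r²sin²θ) = -22.086 rad/s.
V_P = V_A + ω_rod × AP, with AP = 0.0332 m along the rod.
Components: V_Px = −rω sinθ − a·ω_rod·sinφ = -6.0368 m/s;  V_Py = rω cosθ + a·ω_rod·cosφ = +0.97959 m/s.
|V_P| = √(V_Px² + V_Py²) = 6.1158 m/s.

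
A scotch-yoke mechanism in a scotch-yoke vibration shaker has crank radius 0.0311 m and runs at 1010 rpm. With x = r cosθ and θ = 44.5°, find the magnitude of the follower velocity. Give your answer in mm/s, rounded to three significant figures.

ω = 105.8 rad/s (from 1010 rpm).
x = r cosθ ⇒ ẋ = −rω sinθ.
|v| = rω|sinθ| = 0.0311·105.8·|sin 44.5°| = 2.3055 m/s = 2305.5 mm/s.

2310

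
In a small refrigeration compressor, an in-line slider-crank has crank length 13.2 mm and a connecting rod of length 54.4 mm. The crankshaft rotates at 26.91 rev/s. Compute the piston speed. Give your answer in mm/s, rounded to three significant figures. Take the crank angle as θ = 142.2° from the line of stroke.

1100

ω = 2π·26.9 = 169.1 rad/s
For an in-line slider-crank, x = r cosθ + √(L² − r² sin²θ), so v = −rω sinθ·[1 + r cosθ/√(L² − r² sin²θ)].
With r = 0.0132 m, L = 0.0544 m, θ = 142.2°: √(L² − r² sin²θ) = 0.053795 m.
v = −0.0132·169.1·0.61291·[1 + 0.0132·-0.79016/0.053795] = -1.1027 m/s.
|v| = 1.1027 m/s = 1102.7 mm/s.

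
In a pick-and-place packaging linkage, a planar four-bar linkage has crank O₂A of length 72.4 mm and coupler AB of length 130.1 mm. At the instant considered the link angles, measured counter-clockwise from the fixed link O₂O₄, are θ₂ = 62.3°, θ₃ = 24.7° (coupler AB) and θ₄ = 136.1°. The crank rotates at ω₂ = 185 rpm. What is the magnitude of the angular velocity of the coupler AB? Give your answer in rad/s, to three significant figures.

11.1

ω₂ = 19.37 rad/s (from 185 rpm).
Differentiating the loop-closure r₂e^{iθ₂}+r₃e^{iθ₃}=r₁+r₄e^{iθ₄} gives r₂ω₂e^{iθ₂}+r₃ω₃e^{iθ₃}=r₄ω₄e^{iθ₄}.
Eliminating the other unknown: ω₃ = r₂ω₂ sin(θ₄−θ₂) / [r₃ sin(θ₃−θ₄)].
Numerator sine = +0.96029; denominator sine = -0.93106.
Result = 0.0724·19.37·(+0.96029) / (0.1301·(-0.93106)) = -11.12 rad/s; magnitude 11.12 rad/s.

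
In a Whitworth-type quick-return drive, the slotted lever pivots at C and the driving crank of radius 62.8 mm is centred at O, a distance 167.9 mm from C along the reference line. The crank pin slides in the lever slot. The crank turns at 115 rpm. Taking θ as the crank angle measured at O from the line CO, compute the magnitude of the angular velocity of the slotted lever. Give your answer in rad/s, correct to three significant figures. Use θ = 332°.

3.14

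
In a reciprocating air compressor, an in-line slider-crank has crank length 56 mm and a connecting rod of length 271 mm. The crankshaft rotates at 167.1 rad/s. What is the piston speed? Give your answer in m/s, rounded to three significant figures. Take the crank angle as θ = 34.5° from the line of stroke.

6.21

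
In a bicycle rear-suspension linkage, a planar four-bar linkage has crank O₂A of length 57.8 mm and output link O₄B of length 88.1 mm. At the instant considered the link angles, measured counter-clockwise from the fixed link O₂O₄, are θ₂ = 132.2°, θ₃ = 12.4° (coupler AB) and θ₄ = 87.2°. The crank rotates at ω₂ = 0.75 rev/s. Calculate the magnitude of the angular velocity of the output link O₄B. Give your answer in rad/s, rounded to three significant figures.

ω₂ = 4.712 rad/s (from 0.75 rev/s).
Differentiating the loop-closure r₂e^{iθ₂}+r₃e^{iθ₃}=r₁+r₄e^{iθ₄} gives r₂ω₂e^{iθ₂}+r₃ω₃e^{iθ₃}=r₄ω₄e^{iθ₄}.
Eliminating the other unknown: ω₄ = r₂ω₂ sin(θ₂−θ₃) / [r₄ sin(θ₄−θ₃)].
Numerator sine = +0.86777; denominator sine = +0.96502.
Result = 0.0578·4.712·(+0.86777) / (0.0881·(+0.96502)) = +2.7801 rad/s; magnitude 2.7801 rad/s.

2.78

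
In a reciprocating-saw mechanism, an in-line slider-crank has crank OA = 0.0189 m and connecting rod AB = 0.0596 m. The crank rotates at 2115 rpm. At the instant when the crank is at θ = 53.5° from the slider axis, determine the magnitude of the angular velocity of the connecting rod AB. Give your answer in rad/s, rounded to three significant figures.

ω = 221.5 rad/s (converted from 2115 rpm).
The rod makes angle φ with the slider axis where L sinφ = r sinθ; differentiating, L cosφ·φ̇ = r ω cosθ.
L cosφ = √(L² − r² sin²θ) = 0.057631 m.
|ω_rod| = r ω |cosθ| / √(L² − r² sin²θ) = 0.0189·221.5·0.59482/0.057631 = 43.205 rad/s.

43.2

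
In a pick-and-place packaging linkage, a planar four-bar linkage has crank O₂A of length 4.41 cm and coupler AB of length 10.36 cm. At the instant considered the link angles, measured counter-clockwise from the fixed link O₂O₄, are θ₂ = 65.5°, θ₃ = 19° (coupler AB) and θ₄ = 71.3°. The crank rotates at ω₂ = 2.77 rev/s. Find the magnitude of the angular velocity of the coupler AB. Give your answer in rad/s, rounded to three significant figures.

0.946

ω₂ = 17.4 rad/s (from 2.77 rev/s).
Differentiating the loop-closure r₂e^{iθ₂}+r₃e^{iθ₃}=r₁+r₄e^{iθ₄} gives r₂ω₂e^{iθ₂}+r₃ω₃e^{iθ₃}=r₄ω₄e^{iθ₄}.
Eliminating the other unknown: ω₃ = r₂ω₂ sin(θ₄−θ₂) / [r₃ sin(θ₃−θ₄)].
Numerator sine = +0.10106; denominator sine = -0.79122.
Result = 0.0441·17.4·(+0.10106) / (0.1036·(-0.79122)) = -0.94624 rad/s; magnitude 0.94624 rad/s.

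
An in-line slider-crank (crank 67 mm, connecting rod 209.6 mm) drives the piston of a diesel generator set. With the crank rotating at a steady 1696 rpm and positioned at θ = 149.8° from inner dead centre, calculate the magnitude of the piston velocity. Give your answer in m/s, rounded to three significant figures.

4.31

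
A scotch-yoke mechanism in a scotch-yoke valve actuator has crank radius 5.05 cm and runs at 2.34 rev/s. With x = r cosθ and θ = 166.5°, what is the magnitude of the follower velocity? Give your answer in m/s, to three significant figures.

ω = 14.7 rad/s (from 2.34 rev/s).
x = r cosθ ⇒ ẋ = −rω sinθ.
|v| = rω|sinθ| = 0.0505·14.7·|sin 166.5°| = 0.17333 m/s.

0.173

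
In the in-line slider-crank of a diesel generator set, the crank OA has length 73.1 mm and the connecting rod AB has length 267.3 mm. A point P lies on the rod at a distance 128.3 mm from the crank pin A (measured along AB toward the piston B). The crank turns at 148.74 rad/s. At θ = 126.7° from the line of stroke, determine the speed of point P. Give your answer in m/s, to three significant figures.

8.70

ω = 148.7 rad/s.  Crank-pin speed |V_A| = rω = 10.873 m/s, perpendicular to OA.
Rod angle: sinφ = −(r/L) sinθ ⇒ φ = -12.666°; ω_rod = −rω cosθ/√(L²−r²sin²θ) = +24.916 rad/s.
V_P = V_A + ω_rod × AP, with AP = 0.1283 m along the rod.
Components: V_Px = −rω sinθ − a·ω_rod·sinφ = -8.0167 m/s;  V_Py = rω cosθ + a·ω_rod·cosφ = -3.379 m/s.
|V_P| = √(V_Px² + V_Py²) = 8.6997 m/s.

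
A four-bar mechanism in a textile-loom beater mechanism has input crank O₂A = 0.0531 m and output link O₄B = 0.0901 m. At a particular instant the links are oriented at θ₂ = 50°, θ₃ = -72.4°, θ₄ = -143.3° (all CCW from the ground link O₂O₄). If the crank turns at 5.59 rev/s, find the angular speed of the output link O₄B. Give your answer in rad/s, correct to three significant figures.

18.5

ω₂ = 35.12 rad/s (from 5.59 rev/s).
Differentiating the loop-closure r₂e^{iθ₂}+r₃e^{iθ₃}=r₁+r₄e^{iθ₄} gives r₂ω₂e^{iθ₂}+r₃ω₃e^{iθ₃}=r₄ω₄e^{iθ₄}.
Eliminating the other unknown: ω₄ = r₂ω₂ sin(θ₂−θ₃) / [r₄ sin(θ₄−θ₃)].
Numerator sine = +0.84433; denominator sine = -0.94495.
Result = 0.0531·35.12·(+0.84433) / (0.0901·(-0.94495)) = -18.495 rad/s; magnitude 18.495 rad/s.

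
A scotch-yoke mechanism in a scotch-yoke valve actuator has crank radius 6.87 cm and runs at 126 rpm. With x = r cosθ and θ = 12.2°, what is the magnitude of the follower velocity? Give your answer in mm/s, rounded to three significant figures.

192

ω = 13.19 rad/s (from 126 rpm).
x = r cosθ ⇒ ẋ = −rω sinθ.
|v| = rω|sinθ| = 0.0687·13.19·|sin 12.2°| = 0.19156 m/s = 191.56 mm/s.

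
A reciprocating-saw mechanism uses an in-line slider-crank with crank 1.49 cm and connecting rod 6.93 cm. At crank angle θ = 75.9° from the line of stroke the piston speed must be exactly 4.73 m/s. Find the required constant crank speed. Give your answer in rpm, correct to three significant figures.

For an in-line slider-crank, |v_piston| = rω|sinθ|·[1 + r cosθ/√(L² − r² sin²θ)].
With r = 0.0149 m, L = 0.0693 m, θ = 75.9°: the bracketed kinematic factor |dx/dθ| = 0.015225 m.
ω = v/|dx/dθ| = 4.73/0.015225 = 310.67 rad/s.
N = 60ω/(2π) = 2966.7 rpm.

2970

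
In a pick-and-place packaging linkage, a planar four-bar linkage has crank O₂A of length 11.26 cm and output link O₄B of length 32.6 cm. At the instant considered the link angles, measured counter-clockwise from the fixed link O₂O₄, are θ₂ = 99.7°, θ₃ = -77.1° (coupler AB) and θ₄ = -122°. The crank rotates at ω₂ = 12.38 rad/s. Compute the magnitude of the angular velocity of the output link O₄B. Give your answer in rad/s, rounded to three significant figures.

ω₂ = 12.38 rad/s
Differentiating the loop-closure r₂e^{iθ₂}+r₃e^{iθ₃}=r₁+r₄e^{iθ₄} gives r₂ω₂e^{iθ₂}+r₃ω₃e^{iθ₃}=r₄ω₄e^{iθ₄}.
Eliminating the other unknown: ω₄ = r₂ω₂ sin(θ₂−θ₃) / [r₄ sin(θ₄−θ₃)].
Numerator sine = +0.05582; denominator sine = -0.70587.
Result = 0.1126·12.38·(+0.05582) / (0.326·(-0.70587)) = -0.33816 rad/s; magnitude 0.33816 rad/s.

0.338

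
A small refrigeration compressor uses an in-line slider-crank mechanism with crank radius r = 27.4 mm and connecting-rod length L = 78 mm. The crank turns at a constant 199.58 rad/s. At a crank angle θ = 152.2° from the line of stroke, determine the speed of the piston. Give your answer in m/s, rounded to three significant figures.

ω = 199.6 rad/s
For an in-line slider-crank, x = r cosθ + √(L² − r² sin²θ), so v = −rω sinθ·[1 + r cosθ/√(L² − r² sin²θ)].
With r = 0.0274 m, L = 0.078 m, θ = 152.2°: √(L² − r² sin²θ) = 0.076946 m.
v = −0.0274·199.6·0.46639·[1 + 0.0274·-0.88458/0.076946] = -1.7471 m/s.
|v| = 1.7471 m/s.

1.75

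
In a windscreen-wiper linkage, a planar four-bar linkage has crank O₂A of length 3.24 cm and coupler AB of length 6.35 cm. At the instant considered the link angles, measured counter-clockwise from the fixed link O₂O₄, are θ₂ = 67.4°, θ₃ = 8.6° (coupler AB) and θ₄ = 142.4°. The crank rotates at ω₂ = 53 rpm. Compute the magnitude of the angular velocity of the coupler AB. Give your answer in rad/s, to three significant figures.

3.79

ω₂ = 5.55 rad/s (from 53 rpm).
Differentiating the loop-closure r₂e^{iθ₂}+r₃e^{iθ₃}=r₁+r₄e^{iθ₄} gives r₂ω₂e^{iθ₂}+r₃ω₃e^{iθ₃}=r₄ω₄e^{iθ₄}.
Eliminating the other unknown: ω₃ = r₂ω₂ sin(θ₄−θ₂) / [r₃ sin(θ₃−θ₄)].
Numerator sine = +0.96593; denominator sine = -0.72176.
Result = 0.0324·5.55·(+0.96593) / (0.0635·(-0.72176)) = -3.7899 rad/s; magnitude 3.7899 rad/s.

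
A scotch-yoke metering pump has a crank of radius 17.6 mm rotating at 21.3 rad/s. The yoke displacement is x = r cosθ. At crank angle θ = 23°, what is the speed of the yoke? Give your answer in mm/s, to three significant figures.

146

ω = 21.3 rad/s
x = r cosθ ⇒ ẋ = −rω sinθ.
|v| = rω|sinθ| = 0.0176·21.3·|sin 23°| = 0.14648 m/s = 146.48 mm/s.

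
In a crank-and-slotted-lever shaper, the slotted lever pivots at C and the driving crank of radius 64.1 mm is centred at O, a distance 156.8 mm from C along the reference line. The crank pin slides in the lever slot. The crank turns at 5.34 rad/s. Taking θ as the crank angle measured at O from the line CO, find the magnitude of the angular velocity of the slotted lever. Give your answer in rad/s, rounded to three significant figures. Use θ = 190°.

3.47

ω = 5.34 rad/s
Crank pin A relative to C: A = (d + r cosθ, r sinθ); lever angle φ = atan2(r sinθ, d + r cosθ).
Differentiating tanφ: φ̇ = rω(d cosθ + r)/(d² + r² + 2dr cosθ).
d² + r² + 2dr cosθ = |CA|² = 0.00889868 m²;  d cosθ + r = -0.090318 m.
|ω_lever| = |0.0641·5.34·-0.090318| / 0.00889868 = 3.4741 rad/s.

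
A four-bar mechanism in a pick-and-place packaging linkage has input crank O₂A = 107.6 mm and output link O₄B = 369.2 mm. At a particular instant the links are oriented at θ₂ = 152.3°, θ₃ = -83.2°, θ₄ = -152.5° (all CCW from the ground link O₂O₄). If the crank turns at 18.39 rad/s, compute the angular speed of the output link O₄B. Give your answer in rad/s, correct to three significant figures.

4.72

ω₂ = 18.39 rad/s
Differentiating the loop-closure r₂e^{iθ₂}+r₃e^{iθ₃}=r₁+r₄e^{iθ₄} gives r₂ω₂e^{iθ₂}+r₃ω₃e^{iθ₃}=r₄ω₄e^{iθ₄}.
Eliminating the other unknown: ω₄ = r₂ω₂ sin(θ₂−θ₃) / [r₄ sin(θ₄−θ₃)].
Numerator sine = -0.82413; denominator sine = -0.93544.
Result = 0.1076·18.39·(-0.82413) / (0.3692·(-0.93544)) = +4.7218 rad/s; magnitude 4.7218 rad/s.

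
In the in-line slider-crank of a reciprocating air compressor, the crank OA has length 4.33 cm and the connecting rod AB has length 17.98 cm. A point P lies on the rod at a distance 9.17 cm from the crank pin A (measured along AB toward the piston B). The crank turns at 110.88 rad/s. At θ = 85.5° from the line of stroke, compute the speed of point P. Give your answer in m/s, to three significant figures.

ω = 110.9 rad/s.  Crank-pin speed |V_A| = rω = 4.8011 m/s, perpendicular to OA.
Rod angle: sinφ = −(r/L) sinθ ⇒ φ = -13.891°; ω_rod = −rω cosθ/√(L²−r²sin²θ) = -2.1582 rad/s.
V_P = V_A + ω_rod × AP, with AP = 0.0917 m along the rod.
Components: V_Px = −rω sinθ − a·ω_rod·sinφ = -4.8338 m/s;  V_Py = rω cosθ + a·ω_rod·cosφ = +0.18457 m/s.
|V_P| = √(V_Px² + V_Py²) = 4.8373 m/s.

4.84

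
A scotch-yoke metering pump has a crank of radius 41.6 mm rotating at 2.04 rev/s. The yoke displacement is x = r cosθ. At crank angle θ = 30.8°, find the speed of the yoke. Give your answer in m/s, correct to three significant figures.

ω = 12.82 rad/s (from 2.04 rev/s).
x = r cosθ ⇒ ẋ = −rω sinθ.
|v| = rω|sinθ| = 0.0416·12.82·|sin 30.8°| = 0.27303 m/s.

0.273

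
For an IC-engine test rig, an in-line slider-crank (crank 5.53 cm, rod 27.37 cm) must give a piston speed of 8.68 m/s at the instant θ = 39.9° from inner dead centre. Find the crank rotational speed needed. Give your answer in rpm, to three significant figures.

2020

For an in-line slider-crank, |v_piston| = rω|sinθ|·[1 + r cosθ/√(L² − r² sin²θ)].
With r = 0.0553 m, L = 0.2737 m, θ = 39.9°: the bracketed kinematic factor |dx/dθ| = 0.041017 m.
ω = v/|dx/dθ| = 8.68/0.041017 = 211.62 rad/s.
N = 60ω/(2π) = 2020.8 rpm.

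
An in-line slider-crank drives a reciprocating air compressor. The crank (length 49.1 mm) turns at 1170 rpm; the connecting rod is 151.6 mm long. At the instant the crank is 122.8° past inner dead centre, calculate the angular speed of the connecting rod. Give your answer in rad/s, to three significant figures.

ω = 122.5 rad/s (converted from 1170 rpm).
The rod makes angle φ with the slider axis where L sinφ = r sinθ; differentiating, L cosφ·φ̇ = r ω cosθ.
L cosφ = √(L² − r² sin²θ) = 0.14587 m.
|ω_rod| = r ω |cosθ| / √(L² − r² sin²θ) = 0.0491·122.5·0.54171/0.14587 = 22.34 rad/s.

22.3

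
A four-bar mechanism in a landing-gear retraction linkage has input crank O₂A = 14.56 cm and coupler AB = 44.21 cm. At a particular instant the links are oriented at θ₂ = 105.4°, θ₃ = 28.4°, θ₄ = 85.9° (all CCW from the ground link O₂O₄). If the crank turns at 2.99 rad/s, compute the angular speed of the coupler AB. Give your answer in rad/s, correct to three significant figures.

0.390

ω₂ = 2.99 rad/s
Differentiating the loop-closure r₂e^{iθ₂}+r₃e^{iθ₃}=r₁+r₄e^{iθ₄} gives r₂ω₂e^{iθ₂}+r₃ω₃e^{iθ₃}=r₄ω₄e^{iθ₄}.
Eliminating the other unknown: ω₃ = r₂ω₂ sin(θ₄−θ₂) / [r₃ sin(θ₃−θ₄)].
Numerator sine = -0.33381; denominator sine = -0.84339.
Result = 0.1456·2.99·(-0.33381) / (0.4421·(-0.84339)) = +0.38974 rad/s; magnitude 0.38974 rad/s.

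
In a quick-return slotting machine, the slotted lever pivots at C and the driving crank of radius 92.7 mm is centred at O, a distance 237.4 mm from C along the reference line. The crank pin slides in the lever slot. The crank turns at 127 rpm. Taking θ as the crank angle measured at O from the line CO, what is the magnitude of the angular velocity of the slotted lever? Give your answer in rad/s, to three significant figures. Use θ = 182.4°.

8.49

ω = 13.3 rad/s (from 127 rpm).
Crank pin A relative to C: A = (d + r cosθ, r sinθ); lever angle φ = atan2(r sinθ, d + r cosθ).
Differentiating tanφ: φ̇ = rω(d cosθ + r)/(d² + r² + 2dr cosθ).
d² + r² + 2dr cosθ = |CA|² = 0.0209767 m²;  d cosθ + r = -0.14449 m.
|ω_lever| = |0.0927·13.3·-0.14449| / 0.0209767 = 8.4922 rad/s.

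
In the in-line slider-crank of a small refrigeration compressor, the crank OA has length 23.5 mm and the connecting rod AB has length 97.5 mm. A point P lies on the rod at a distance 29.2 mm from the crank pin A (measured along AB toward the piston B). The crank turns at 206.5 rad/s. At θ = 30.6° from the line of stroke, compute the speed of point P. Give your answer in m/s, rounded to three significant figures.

3.93

ω = 206.5 rad/s.  Crank-pin speed |V_A| = rω = 4.8528 m/s, perpendicular to OA.
Rod angle: sinφ = −(r/L) sinθ ⇒ φ = -7.047°; ω_rod = −rω cosθ/√(L²−r²sin²θ) = -43.167 rad/s.
V_P = V_A + ω_rod × AP, with AP = 0.0292 m along the rod.
Components: V_Px = −rω sinθ − a·ω_rod·sinφ = -2.6249 m/s;  V_Py = rω cosθ + a·ω_rod·cosφ = +2.926 m/s.
|V_P| = √(V_Px² + V_Py²) = 3.9309 m/s.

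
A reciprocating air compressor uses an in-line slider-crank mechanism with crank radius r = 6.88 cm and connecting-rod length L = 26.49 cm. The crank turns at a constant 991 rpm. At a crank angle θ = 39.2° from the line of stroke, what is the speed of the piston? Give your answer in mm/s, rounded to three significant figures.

5430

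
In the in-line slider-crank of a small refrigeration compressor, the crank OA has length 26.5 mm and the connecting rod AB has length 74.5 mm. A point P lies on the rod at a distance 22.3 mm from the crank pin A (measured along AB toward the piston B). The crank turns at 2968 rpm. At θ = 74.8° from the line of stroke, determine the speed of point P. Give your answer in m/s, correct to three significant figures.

ω = 310.8 rad/s.  Crank-pin speed |V_A| = rω = 8.2364 m/s, perpendicular to OA.
Rod angle: sinφ = −(r/L) sinθ ⇒ φ = -20.076°; ω_rod = −rω cosθ/√(L²−r²sin²θ) = -30.862 rad/s.
V_P = V_A + ω_rod × AP, with AP = 0.0223 m along the rod.
Components: V_Px = −rω sinθ − a·ω_rod·sinφ = -8.1845 m/s;  V_Py = rω cosθ + a·ω_rod·cosφ = +1.5131 m/s.
|V_P| = √(V_Px² + V_Py²) = 8.3232 m/s.

8.32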